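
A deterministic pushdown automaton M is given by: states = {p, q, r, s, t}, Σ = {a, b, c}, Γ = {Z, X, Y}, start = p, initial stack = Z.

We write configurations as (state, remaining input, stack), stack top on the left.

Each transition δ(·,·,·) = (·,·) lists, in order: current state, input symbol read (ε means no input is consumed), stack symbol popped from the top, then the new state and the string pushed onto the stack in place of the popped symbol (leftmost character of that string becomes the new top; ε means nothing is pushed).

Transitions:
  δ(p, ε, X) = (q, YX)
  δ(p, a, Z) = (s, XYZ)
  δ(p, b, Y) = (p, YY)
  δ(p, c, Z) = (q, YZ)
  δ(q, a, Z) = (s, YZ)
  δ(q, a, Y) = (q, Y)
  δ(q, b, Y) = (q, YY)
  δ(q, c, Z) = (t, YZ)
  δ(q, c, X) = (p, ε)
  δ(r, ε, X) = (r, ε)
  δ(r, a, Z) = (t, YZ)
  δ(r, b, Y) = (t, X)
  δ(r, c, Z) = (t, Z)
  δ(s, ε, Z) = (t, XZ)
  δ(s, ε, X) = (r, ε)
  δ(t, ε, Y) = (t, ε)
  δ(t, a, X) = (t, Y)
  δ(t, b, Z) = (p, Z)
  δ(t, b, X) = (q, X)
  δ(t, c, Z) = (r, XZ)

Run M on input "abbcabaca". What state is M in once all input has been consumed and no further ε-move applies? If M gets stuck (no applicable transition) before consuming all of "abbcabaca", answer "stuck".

(p, abbcabaca, Z)
  read a, top Z: go to s, push XYZ → (s, bbcabaca, XYZ)
  ε-move, top X: go to r, push ε → (r, bbcabaca, YZ)
  read b, top Y: go to t, push X → (t, bcabaca, XZ)
  read b, top X: go to q, push X → (q, cabaca, XZ)
  read c, top X: go to p, push ε → (p, abaca, Z)
  read a, top Z: go to s, push XYZ → (s, baca, XYZ)
  ε-move, top X: go to r, push ε → (r, baca, YZ)
  read b, top Y: go to t, push X → (t, aca, XZ)
  read a, top X: go to t, push Y → (t, ca, YZ)
  ε-move, top Y: go to t, push ε → (t, ca, Z)
  read c, top Z: go to r, push XZ → (r, a, XZ)
  ε-move, top X: go to r, push ε → (r, a, Z)
  read a, top Z: go to t, push YZ → (t, ε, YZ)
  ε-move, top Y: go to t, push ε → (t, ε, Z)
All input consumed; M is in state t.

t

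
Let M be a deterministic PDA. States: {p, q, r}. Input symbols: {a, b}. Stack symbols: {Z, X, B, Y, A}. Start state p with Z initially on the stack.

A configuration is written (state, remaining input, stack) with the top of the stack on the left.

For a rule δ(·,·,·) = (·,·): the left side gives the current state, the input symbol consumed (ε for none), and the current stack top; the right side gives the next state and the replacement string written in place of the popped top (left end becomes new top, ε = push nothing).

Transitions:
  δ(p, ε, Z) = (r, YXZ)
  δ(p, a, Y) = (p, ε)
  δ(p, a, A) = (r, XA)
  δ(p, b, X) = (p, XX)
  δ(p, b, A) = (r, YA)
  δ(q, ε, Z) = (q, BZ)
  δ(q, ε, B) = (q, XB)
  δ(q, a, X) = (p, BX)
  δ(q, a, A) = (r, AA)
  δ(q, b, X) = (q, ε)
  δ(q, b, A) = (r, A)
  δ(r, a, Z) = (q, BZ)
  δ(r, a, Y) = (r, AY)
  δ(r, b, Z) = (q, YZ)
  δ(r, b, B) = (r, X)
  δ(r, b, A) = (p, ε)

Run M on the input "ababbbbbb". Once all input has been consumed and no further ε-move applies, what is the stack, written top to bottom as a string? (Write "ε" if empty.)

(p, ababbbbbb, Z) ⊢ (r, ababbbbbb, YXZ) ⊢ (r, babbbbbb, AYXZ) ⊢ (p, abbbbbb, YXZ) ⊢ (p, bbbbbb, XZ) ⊢ (p, bbbbb, XXZ) ⊢ (p, bbbb, XXXZ) ⊢ (p, bbb, XXXXZ) ⊢ (p, bb, XXXXXZ) ⊢ (p, b, XXXXXXZ) ⊢ (p, ε, XXXXXXXZ)
All input consumed in state p with stack XXXXXXXZ.

XXXXXXXZ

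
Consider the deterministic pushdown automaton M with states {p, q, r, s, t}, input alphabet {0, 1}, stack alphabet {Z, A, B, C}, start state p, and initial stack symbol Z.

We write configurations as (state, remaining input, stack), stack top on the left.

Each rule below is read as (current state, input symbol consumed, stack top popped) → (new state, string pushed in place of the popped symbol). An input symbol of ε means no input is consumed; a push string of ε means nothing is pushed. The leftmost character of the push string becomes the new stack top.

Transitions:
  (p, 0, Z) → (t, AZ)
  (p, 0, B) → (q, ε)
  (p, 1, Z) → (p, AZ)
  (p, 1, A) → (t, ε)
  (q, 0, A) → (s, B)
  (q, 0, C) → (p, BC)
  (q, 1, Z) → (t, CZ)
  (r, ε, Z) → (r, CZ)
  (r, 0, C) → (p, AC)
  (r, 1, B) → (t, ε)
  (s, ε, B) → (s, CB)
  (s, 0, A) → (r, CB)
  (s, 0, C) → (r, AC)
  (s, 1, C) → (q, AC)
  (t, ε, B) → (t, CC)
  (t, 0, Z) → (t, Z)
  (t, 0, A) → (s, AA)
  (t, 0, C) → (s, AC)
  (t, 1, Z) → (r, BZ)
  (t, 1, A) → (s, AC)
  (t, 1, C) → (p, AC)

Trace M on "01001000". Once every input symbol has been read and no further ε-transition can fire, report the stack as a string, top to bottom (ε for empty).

(p, 01001000, Z) ⊢ (t, 1001000, AZ) ⊢ (s, 001000, ACZ) ⊢ (r, 01000, CBCZ) ⊢ (p, 1000, ACBCZ) ⊢ (t, 000, CBCZ) ⊢ (s, 00, ACBCZ) ⊢ (r, 0, CBCBCZ) ⊢ (p, ε, ACBCBCZ)
All input consumed in state p with stack ACBCBCZ.

ACBCBCZ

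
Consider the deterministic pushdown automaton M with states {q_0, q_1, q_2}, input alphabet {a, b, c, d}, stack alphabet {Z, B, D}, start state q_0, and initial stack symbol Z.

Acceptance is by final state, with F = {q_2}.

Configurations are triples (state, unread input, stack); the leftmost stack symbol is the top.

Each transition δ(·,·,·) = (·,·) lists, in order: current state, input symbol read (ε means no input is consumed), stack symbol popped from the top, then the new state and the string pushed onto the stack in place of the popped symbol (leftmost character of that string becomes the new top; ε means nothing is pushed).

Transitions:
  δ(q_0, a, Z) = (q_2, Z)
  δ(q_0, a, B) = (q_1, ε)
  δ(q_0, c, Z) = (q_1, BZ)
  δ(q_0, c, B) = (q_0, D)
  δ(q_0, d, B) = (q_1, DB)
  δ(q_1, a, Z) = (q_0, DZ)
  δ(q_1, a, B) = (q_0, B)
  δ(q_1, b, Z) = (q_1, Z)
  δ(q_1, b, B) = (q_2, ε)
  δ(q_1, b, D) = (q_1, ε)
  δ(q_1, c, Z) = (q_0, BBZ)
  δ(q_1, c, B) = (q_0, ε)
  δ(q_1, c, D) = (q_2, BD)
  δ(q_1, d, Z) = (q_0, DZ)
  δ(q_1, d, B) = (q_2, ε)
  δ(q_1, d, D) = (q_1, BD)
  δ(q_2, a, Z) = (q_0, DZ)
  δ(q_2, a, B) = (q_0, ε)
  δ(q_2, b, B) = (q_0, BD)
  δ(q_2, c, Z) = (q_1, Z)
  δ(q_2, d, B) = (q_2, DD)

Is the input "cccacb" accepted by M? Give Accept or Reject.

(q_0, cccacb, Z)
  read c, top Z: go to q_1, push BZ → (q_1, ccacb, BZ)
  read c, top B: go to q_0, push ε → (q_0, cacb, Z)
  read c, top Z: go to q_1, push BZ → (q_1, acb, BZ)
  read a, top B: go to q_0, push B → (q_0, cb, BZ)
  read c, top B: go to q_0, push D → (q_0, b, DZ)
No transition applies at (q_0, b, DZ); input not fully consumed.

Reject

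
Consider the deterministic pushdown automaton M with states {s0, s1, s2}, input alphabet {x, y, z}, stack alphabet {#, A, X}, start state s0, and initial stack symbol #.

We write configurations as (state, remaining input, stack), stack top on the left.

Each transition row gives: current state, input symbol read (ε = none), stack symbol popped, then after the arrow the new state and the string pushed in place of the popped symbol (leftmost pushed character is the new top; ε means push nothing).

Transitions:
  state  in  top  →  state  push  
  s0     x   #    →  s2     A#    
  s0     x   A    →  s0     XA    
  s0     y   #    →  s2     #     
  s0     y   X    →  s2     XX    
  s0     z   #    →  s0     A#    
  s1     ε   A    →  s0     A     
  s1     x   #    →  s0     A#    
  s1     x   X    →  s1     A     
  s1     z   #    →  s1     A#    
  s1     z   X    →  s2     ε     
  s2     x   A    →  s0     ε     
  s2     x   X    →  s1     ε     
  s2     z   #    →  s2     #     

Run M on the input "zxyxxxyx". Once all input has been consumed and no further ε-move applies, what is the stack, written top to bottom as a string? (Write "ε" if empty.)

XAA#

(s0, zxyxxxyx, #)
  read z, top #: go to s0, push A# → (s0, xyxxxyx, A#)
  read x, top A: go to s0, push XA → (s0, yxxxyx, XA#)
  read y, top X: go to s2, push XX → (s2, xxxyx, XXA#)
  read x, top X: go to s1, push ε → (s1, xxyx, XA#)
  read x, top X: go to s1, push A → (s1, xyx, AA#)
  ε-move, top A: go to s0, push A → (s0, xyx, AA#)
  read x, top A: go to s0, push XA → (s0, yx, XAA#)
  read y, top X: go to s2, push XX → (s2, x, XXAA#)
  read x, top X: go to s1, push ε → (s1, ε, XAA#)
All input consumed in state s1 with stack XAA#.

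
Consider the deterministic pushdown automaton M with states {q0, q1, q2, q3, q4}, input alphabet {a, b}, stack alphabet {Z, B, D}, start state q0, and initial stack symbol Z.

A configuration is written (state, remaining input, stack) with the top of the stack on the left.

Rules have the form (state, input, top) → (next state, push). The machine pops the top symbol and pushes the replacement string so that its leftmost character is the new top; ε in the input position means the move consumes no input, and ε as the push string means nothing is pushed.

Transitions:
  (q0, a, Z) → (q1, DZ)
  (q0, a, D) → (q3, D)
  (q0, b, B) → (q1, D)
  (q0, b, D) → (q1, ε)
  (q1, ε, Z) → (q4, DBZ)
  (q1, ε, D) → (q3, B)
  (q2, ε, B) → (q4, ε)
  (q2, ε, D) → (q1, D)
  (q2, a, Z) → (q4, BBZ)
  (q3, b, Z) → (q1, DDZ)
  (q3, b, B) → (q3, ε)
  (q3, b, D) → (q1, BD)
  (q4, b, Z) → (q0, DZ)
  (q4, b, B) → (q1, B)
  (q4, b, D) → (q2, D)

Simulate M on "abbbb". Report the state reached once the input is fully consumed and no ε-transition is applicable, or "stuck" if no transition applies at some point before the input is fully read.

q1

(q0, abbbb, Z) ⊢ (q1, bbbb, DZ) ⊢ (q3, bbbb, BZ) ⊢ (q3, bbb, Z) ⊢ (q1, bb, DDZ) ⊢ (q3, bb, BDZ) ⊢ (q3, b, DZ) ⊢ (q1, ε, BDZ)
All input consumed; M is in state q1.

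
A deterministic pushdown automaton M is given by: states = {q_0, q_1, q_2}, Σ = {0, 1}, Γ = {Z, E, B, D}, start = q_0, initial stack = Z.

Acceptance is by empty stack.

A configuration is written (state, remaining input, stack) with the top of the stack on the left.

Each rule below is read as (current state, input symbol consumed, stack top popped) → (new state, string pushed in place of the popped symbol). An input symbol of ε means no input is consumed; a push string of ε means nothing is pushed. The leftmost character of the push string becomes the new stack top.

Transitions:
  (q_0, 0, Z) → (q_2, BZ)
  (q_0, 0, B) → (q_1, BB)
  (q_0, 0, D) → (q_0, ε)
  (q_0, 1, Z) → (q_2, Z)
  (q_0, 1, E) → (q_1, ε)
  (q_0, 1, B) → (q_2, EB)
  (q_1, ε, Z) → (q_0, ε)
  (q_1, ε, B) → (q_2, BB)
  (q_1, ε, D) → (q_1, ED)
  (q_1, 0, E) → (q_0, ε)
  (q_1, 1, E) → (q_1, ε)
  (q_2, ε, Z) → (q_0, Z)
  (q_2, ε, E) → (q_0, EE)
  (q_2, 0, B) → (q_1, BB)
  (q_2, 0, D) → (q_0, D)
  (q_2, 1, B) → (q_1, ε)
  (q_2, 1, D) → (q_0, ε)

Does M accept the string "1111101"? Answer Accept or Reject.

(q_0, 1111101, Z)
  read 1, top Z: go to q_2, push Z → (q_2, 111101, Z)
  ε-move, top Z: go to q_0, push Z → (q_0, 111101, Z)
  read 1, top Z: go to q_2, push Z → (q_2, 11101, Z)
  ε-move, top Z: go to q_0, push Z → (q_0, 11101, Z)
  read 1, top Z: go to q_2, push Z → (q_2, 1101, Z)
  ε-move, top Z: go to q_0, push Z → (q_0, 1101, Z)
  read 1, top Z: go to q_2, push Z → (q_2, 101, Z)
  ε-move, top Z: go to q_0, push Z → (q_0, 101, Z)
  read 1, top Z: go to q_2, push Z → (q_2, 01, Z)
  ε-move, top Z: go to q_0, push Z → (q_0, 01, Z)
  read 0, top Z: go to q_2, push BZ → (q_2, 1, BZ)
  read 1, top B: go to q_1, push ε → (q_1, ε, Z)
  ε-move, top Z: go to q_0, push ε → (q_0, ε, ε)
All input consumed and the stack is empty.

Accept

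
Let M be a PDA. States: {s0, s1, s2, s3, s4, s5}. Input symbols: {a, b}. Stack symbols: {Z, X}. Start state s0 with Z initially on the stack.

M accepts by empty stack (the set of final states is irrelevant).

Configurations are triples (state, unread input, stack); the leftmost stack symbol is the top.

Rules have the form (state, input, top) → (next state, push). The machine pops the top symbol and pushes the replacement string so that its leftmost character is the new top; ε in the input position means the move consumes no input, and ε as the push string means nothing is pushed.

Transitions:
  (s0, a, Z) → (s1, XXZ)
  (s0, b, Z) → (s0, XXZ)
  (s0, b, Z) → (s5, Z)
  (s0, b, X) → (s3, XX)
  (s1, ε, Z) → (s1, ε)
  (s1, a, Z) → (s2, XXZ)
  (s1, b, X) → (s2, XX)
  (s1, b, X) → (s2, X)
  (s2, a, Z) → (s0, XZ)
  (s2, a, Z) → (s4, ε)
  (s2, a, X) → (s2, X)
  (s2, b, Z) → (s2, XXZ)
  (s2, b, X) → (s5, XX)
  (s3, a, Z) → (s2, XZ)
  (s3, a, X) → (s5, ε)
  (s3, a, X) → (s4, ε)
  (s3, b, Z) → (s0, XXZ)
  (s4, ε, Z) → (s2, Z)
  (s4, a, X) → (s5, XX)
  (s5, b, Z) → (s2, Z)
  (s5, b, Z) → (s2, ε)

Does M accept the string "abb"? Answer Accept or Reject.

No computation consumes all input and empties the stack.

Reject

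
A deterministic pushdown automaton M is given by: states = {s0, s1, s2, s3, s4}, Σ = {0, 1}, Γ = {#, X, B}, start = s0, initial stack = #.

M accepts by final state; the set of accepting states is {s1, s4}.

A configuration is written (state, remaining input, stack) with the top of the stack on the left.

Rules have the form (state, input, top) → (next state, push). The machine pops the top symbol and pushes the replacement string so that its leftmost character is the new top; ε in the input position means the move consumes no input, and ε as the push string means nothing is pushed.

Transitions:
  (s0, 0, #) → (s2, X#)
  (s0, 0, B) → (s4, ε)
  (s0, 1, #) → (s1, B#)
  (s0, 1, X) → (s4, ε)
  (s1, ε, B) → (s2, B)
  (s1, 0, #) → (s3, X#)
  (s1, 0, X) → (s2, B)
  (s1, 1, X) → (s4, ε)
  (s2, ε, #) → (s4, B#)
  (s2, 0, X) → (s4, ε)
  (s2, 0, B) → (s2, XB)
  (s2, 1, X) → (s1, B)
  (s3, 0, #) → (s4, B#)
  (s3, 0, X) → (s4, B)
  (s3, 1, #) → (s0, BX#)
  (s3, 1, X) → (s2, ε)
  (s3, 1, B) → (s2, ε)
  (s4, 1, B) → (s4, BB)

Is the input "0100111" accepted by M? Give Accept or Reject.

(s0, 0100111, #) ⊢ (s2, 100111, X#) ⊢ (s1, 00111, B#) ⊢ (s2, 00111, B#) ⊢ (s2, 0111, XB#) ⊢ (s4, 111, B#) ⊢ (s4, 11, BB#) ⊢ (s4, 1, BBB#) ⊢ (s4, ε, BBBB#)
All input consumed; state s4 ∈ F.

Accept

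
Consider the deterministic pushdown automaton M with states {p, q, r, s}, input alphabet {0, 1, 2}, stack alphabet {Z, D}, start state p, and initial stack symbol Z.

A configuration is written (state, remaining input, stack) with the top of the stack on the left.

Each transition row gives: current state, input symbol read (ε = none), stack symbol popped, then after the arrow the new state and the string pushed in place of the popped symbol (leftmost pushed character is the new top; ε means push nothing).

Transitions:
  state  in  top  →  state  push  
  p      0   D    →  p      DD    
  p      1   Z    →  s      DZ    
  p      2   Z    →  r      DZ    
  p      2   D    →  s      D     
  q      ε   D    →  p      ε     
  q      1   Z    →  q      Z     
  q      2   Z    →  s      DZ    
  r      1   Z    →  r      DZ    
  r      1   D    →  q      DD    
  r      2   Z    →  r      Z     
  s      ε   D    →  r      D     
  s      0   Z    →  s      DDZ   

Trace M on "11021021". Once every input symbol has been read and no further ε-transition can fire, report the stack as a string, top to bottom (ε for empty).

DDDZ

(p, 11021021, Z)
  read 1, top Z: go to s, push DZ → (s, 1021021, DZ)
  ε-move, top D: go to r, push D → (r, 1021021, DZ)
  read 1, top D: go to q, push DD → (q, 021021, DDZ)
  ε-move, top D: go to p, push ε → (p, 021021, DZ)
  read 0, top D: go to p, push DD → (p, 21021, DDZ)
  read 2, top D: go to s, push D → (s, 1021, DDZ)
  ε-move, top D: go to r, push D → (r, 1021, DDZ)
  read 1, top D: go to q, push DD → (q, 021, DDDZ)
  ε-move, top D: go to p, push ε → (p, 021, DDZ)
  read 0, top D: go to p, push DD → (p, 21, DDDZ)
  read 2, top D: go to s, push D → (s, 1, DDDZ)
  ε-move, top D: go to r, push D → (r, 1, DDDZ)
  read 1, top D: go to q, push DD → (q, ε, DDDDZ)
  ε-move, top D: go to p, push ε → (p, ε, DDDZ)
All input consumed in state p with stack DDDZ.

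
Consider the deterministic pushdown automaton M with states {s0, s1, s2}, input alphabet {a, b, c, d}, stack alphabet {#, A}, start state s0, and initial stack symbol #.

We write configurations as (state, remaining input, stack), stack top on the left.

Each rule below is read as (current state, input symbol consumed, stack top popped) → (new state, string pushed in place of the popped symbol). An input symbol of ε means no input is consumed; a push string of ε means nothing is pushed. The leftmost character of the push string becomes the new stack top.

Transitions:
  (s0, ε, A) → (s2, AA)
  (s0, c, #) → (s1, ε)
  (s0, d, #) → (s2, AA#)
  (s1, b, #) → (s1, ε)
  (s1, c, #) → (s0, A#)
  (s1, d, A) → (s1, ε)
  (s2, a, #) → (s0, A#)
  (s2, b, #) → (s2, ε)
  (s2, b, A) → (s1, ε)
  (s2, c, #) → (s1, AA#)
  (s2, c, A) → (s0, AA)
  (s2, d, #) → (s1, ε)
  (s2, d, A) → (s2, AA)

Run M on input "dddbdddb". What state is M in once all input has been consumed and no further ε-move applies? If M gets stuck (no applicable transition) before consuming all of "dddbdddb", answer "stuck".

(s0, dddbdddb, #) ⊢ (s2, ddbdddb, AA#) ⊢ (s2, dbdddb, AAA#) ⊢ (s2, bdddb, AAAA#) ⊢ (s1, dddb, AAA#) ⊢ (s1, ddb, AA#) ⊢ (s1, db, A#) ⊢ (s1, b, #) ⊢ (s1, ε, ε)
All input consumed; M is in state s1.

s1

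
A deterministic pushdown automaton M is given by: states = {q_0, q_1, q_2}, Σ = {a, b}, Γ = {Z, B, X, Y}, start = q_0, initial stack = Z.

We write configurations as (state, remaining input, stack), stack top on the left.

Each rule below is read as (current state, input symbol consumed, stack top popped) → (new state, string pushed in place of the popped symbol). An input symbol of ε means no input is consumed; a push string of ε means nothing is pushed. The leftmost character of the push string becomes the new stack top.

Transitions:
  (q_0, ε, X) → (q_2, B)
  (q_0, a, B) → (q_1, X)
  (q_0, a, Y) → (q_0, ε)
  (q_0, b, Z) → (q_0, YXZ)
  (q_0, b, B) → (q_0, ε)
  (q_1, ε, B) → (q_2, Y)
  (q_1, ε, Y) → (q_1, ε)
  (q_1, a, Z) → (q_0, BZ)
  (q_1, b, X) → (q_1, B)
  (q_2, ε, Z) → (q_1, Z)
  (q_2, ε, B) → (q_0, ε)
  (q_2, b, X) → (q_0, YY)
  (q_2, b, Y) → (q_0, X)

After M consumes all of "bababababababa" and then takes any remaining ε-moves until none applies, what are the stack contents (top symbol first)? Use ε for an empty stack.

(q_0, bababababababa, Z)
  read b, top Z: go to q_0, push YXZ → (q_0, ababababababa, YXZ)
  read a, top Y: go to q_0, push ε → (q_0, babababababa, XZ)
  ε-move, top X: go to q_2, push B → (q_2, babababababa, BZ)
  ε-move, top B: go to q_0, push ε → (q_0, babababababa, Z)
  read b, top Z: go to q_0, push YXZ → (q_0, abababababa, YXZ)
  read a, top Y: go to q_0, push ε → (q_0, bababababa, XZ)
  ε-move, top X: go to q_2, push B → (q_2, bababababa, BZ)
  ε-move, top B: go to q_0, push ε → (q_0, bababababa, Z)
  read b, top Z: go to q_0, push YXZ → (q_0, ababababa, YXZ)
  read a, top Y: go to q_0, push ε → (q_0, babababa, XZ)
  ε-move, top X: go to q_2, push B → (q_2, babababa, BZ)
  ε-move, top B: go to q_0, push ε → (q_0, babababa, Z)
  read b, top Z: go to q_0, push YXZ → (q_0, abababa, YXZ)
  read a, top Y: go to q_0, push ε → (q_0, bababa, XZ)
  ε-move, top X: go to q_2, push B → (q_2, bababa, BZ)
  ε-move, top B: go to q_0, push ε → (q_0, bababa, Z)
  read b, top Z: go to q_0, push YXZ → (q_0, ababa, YXZ)
  read a, top Y: go to q_0, push ε → (q_0, baba, XZ)
  ε-move, top X: go to q_2, push B → (q_2, baba, BZ)
  ε-move, top B: go to q_0, push ε → (q_0, baba, Z)
  read b, top Z: go to q_0, push YXZ → (q_0, aba, YXZ)
  read a, top Y: go to q_0, push ε → (q_0, ba, XZ)
  ε-move, top X: go to q_2, push B → (q_2, ba, BZ)
  ε-move, top B: go to q_0, push ε → (q_0, ba, Z)
  read b, top Z: go to q_0, push YXZ → (q_0, a, YXZ)
  read a, top Y: go to q_0, push ε → (q_0, ε, XZ)
  ε-move, top X: go to q_2, push B → (q_2, ε, BZ)
  ε-move, top B: go to q_0, push ε → (q_0, ε, Z)
All input consumed in state q_0 with stack Z.

Z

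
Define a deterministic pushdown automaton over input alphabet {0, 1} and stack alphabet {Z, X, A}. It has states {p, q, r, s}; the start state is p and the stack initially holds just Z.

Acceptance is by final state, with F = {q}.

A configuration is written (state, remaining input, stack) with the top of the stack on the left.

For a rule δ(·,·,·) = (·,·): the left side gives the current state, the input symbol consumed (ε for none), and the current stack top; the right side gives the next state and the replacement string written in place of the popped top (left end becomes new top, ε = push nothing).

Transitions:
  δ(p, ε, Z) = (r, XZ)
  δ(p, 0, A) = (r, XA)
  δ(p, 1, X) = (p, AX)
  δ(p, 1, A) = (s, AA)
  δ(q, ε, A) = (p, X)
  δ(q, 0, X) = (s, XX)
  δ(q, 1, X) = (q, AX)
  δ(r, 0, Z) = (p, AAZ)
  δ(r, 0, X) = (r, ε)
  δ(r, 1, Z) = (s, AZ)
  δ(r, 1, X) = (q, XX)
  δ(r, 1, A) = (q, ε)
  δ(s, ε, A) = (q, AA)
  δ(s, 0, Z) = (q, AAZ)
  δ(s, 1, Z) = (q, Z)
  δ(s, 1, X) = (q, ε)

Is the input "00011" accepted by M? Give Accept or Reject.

(p, 00011, Z)
  ε-move, top Z: go to r, push XZ → (r, 00011, XZ)
  read 0, top X: go to r, push ε → (r, 0011, Z)
  read 0, top Z: go to p, push AAZ → (p, 011, AAZ)
  read 0, top A: go to r, push XA → (r, 11, XAAZ)
  read 1, top X: go to q, push XX → (q, 1, XXAAZ)
  read 1, top X: go to q, push AX → (q, ε, AXXAAZ)
All input consumed; state q ∈ F.

Accept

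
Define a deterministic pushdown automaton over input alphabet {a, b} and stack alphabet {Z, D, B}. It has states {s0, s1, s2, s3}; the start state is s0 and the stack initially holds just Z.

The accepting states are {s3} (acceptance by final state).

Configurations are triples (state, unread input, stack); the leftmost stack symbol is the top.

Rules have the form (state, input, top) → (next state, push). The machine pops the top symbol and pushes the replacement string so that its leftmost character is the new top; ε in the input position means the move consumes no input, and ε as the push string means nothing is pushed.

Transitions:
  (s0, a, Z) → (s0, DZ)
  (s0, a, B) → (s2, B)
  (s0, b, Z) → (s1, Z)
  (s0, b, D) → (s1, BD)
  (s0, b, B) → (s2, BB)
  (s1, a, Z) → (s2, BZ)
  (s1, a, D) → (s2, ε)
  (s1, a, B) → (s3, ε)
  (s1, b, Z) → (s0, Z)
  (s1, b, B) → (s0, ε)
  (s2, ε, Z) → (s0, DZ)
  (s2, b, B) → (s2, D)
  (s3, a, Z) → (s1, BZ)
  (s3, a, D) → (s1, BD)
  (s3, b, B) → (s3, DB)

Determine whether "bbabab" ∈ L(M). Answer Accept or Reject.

Reject

(s0, bbabab, Z)
  read b, top Z: go to s1, push Z → (s1, babab, Z)
  read b, top Z: go to s0, push Z → (s0, abab, Z)
  read a, top Z: go to s0, push DZ → (s0, bab, DZ)
  read b, top D: go to s1, push BD → (s1, ab, BDZ)
  read a, top B: go to s3, push ε → (s3, b, DZ)
No transition applies at (s3, b, DZ); input not fully consumed.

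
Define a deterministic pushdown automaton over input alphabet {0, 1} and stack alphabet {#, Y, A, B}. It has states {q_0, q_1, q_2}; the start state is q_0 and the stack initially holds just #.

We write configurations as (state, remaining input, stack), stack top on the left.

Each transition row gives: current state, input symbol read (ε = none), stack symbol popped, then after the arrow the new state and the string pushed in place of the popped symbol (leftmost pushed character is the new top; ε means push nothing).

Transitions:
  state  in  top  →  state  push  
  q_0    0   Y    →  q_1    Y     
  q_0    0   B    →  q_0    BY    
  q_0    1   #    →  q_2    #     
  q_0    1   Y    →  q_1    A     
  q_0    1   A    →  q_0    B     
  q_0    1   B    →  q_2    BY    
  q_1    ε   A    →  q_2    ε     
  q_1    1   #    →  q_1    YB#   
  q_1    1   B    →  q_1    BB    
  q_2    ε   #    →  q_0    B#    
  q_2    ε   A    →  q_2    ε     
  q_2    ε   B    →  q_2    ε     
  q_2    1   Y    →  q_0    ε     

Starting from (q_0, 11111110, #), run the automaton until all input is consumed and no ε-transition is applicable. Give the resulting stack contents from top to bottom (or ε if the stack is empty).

(q_0, 11111110, #)
  read 1, top #: go to q_2, push # → (q_2, 1111110, #)
  ε-move, top #: go to q_0, push B# → (q_0, 1111110, B#)
  read 1, top B: go to q_2, push BY → (q_2, 111110, BY#)
  ε-move, top B: go to q_2, push ε → (q_2, 111110, Y#)
  read 1, top Y: go to q_0, push ε → (q_0, 11110, #)
  read 1, top #: go to q_2, push # → (q_2, 1110, #)
  ε-move, top #: go to q_0, push B# → (q_0, 1110, B#)
  read 1, top B: go to q_2, push BY → (q_2, 110, BY#)
  ε-move, top B: go to q_2, push ε → (q_2, 110, Y#)
  read 1, top Y: go to q_0, push ε → (q_0, 10, #)
  read 1, top #: go to q_2, push # → (q_2, 0, #)
  ε-move, top #: go to q_0, push B# → (q_0, 0, B#)
  read 0, top B: go to q_0, push BY → (q_0, ε, BY#)
All input consumed in state q_0 with stack BY#.

BY#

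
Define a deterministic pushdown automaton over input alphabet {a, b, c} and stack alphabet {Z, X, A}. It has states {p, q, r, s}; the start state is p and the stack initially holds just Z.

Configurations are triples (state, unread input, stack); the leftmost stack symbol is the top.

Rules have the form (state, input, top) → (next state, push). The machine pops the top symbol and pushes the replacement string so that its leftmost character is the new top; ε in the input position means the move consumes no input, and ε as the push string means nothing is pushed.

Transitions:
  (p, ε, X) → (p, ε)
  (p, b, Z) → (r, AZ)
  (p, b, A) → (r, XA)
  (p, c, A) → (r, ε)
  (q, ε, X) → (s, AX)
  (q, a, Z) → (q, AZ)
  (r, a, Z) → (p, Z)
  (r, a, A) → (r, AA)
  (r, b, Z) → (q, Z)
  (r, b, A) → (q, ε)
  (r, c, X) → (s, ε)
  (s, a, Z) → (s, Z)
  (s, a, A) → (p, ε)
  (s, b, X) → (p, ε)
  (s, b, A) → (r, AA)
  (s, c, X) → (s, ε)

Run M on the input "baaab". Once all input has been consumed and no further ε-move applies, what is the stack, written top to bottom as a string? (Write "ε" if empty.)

AAAZ

(p, baaab, Z) ⊢ (r, aaab, AZ) ⊢ (r, aab, AAZ) ⊢ (r, ab, AAAZ) ⊢ (r, b, AAAAZ) ⊢ (q, ε, AAAZ)
All input consumed in state q with stack AAAZ.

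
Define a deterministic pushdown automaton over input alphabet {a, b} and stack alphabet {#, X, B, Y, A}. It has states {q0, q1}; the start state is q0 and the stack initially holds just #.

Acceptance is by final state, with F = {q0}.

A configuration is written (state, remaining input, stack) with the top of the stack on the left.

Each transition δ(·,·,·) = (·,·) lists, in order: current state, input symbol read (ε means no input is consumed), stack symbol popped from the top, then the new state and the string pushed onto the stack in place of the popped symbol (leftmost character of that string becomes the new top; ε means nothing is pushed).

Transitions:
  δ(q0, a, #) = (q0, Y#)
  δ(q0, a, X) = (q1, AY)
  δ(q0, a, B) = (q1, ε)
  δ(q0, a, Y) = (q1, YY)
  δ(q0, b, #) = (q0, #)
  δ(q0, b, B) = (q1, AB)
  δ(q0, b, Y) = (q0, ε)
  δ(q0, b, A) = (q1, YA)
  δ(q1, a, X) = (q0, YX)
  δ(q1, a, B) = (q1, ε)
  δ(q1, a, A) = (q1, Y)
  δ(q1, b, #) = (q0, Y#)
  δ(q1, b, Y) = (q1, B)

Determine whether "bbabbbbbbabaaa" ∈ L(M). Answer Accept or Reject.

(q0, bbabbbbbbabaaa, #)
  read b, top #: go to q0, push # → (q0, babbbbbbabaaa, #)
  read b, top #: go to q0, push # → (q0, abbbbbbabaaa, #)
  read a, top #: go to q0, push Y# → (q0, bbbbbbabaaa, Y#)
  read b, top Y: go to q0, push ε → (q0, bbbbbabaaa, #)
  read b, top #: go to q0, push # → (q0, bbbbabaaa, #)
  read b, top #: go to q0, push # → (q0, bbbabaaa, #)
  read b, top #: go to q0, push # → (q0, bbabaaa, #)
  read b, top #: go to q0, push # → (q0, babaaa, #)
  read b, top #: go to q0, push # → (q0, abaaa, #)
  read a, top #: go to q0, push Y# → (q0, baaa, Y#)
  read b, top Y: go to q0, push ε → (q0, aaa, #)
  read a, top #: go to q0, push Y# → (q0, aa, Y#)
  read a, top Y: go to q1, push YY → (q1, a, YY#)
No transition applies at (q1, a, YY#); input not fully consumed.

Reject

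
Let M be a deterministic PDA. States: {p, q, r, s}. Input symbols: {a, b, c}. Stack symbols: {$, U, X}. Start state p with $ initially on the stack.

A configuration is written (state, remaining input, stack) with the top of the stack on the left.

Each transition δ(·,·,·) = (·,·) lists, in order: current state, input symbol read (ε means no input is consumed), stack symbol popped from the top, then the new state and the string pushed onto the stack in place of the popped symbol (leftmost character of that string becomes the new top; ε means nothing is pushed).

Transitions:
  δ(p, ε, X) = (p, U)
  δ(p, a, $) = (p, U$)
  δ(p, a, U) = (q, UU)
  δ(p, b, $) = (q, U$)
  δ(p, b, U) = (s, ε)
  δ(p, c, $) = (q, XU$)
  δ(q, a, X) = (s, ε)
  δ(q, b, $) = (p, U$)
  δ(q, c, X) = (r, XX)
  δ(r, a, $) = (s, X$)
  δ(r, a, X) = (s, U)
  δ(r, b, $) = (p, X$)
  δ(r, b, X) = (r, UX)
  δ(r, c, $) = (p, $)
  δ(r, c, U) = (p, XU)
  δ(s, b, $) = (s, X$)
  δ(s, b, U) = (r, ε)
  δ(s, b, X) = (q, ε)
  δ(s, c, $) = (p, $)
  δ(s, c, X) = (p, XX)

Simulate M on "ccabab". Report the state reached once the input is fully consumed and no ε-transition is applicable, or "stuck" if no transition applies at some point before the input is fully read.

(p, ccabab, $)
  read c, top $: go to q, push XU$ → (q, cabab, XU$)
  read c, top X: go to r, push XX → (r, abab, XXU$)
  read a, top X: go to s, push U → (s, bab, UXU$)
  read b, top U: go to r, push ε → (r, ab, XU$)
  read a, top X: go to s, push U → (s, b, UU$)
  read b, top U: go to r, push ε → (r, ε, U$)
All input consumed; M is in state r.

r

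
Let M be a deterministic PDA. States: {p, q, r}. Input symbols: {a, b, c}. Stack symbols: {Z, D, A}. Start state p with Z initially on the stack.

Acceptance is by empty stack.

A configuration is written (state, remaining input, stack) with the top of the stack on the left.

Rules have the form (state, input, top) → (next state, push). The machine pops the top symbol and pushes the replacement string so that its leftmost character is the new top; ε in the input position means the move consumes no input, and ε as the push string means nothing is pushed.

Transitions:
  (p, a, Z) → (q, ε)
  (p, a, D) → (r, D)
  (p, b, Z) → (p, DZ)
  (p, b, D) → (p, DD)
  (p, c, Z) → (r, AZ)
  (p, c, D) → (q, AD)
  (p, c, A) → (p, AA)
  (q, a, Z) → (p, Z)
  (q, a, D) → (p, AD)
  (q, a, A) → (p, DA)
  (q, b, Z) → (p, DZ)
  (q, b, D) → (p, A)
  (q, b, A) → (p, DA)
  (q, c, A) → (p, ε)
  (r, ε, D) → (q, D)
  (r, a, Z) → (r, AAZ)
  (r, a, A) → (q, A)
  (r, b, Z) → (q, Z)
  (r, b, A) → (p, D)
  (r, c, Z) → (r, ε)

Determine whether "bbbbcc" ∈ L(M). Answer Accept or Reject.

(p, bbbbcc, Z) ⊢ (p, bbbcc, DZ) ⊢ (p, bbcc, DDZ) ⊢ (p, bcc, DDDZ) ⊢ (p, cc, DDDDZ) ⊢ (q, c, ADDDDZ) ⊢ (p, ε, DDDDZ)
All input consumed; stack is DDDDZ, not empty, and no further ε-move applies.

Reject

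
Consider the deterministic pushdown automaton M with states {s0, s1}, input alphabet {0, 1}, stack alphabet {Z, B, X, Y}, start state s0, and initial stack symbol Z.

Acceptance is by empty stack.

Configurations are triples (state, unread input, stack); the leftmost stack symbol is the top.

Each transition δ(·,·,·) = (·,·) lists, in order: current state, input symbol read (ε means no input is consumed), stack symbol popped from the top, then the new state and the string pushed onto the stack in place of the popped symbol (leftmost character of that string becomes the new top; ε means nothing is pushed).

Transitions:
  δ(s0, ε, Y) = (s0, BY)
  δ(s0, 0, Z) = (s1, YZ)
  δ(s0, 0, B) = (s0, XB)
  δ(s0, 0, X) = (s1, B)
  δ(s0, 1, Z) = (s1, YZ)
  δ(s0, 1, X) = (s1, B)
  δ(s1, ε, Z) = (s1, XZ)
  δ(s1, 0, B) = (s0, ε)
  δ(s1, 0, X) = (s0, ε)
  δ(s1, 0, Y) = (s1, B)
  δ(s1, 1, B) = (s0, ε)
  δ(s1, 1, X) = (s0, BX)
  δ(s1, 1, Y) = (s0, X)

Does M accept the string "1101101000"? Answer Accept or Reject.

(s0, 1101101000, Z) ⊢ (s1, 101101000, YZ) ⊢ (s0, 01101000, XZ) ⊢ (s1, 1101000, BZ) ⊢ (s0, 101000, Z) ⊢ (s1, 01000, YZ) ⊢ (s1, 1000, BZ) ⊢ (s0, 000, Z) ⊢ (s1, 00, YZ) ⊢ (s1, 0, BZ) ⊢ (s0, ε, Z)
All input consumed; stack is Z, not empty, and no further ε-move applies.

Reject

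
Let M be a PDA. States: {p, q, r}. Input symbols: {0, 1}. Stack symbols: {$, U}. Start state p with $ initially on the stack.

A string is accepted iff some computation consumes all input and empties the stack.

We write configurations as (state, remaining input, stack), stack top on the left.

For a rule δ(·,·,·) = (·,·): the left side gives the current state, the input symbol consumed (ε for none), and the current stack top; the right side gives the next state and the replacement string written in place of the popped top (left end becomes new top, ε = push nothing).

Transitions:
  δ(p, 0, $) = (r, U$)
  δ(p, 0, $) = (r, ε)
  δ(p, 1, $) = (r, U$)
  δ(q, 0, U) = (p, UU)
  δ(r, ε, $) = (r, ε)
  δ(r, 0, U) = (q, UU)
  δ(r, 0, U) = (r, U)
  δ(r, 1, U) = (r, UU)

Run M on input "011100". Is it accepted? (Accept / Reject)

No computation consumes all input and empties the stack.

Reject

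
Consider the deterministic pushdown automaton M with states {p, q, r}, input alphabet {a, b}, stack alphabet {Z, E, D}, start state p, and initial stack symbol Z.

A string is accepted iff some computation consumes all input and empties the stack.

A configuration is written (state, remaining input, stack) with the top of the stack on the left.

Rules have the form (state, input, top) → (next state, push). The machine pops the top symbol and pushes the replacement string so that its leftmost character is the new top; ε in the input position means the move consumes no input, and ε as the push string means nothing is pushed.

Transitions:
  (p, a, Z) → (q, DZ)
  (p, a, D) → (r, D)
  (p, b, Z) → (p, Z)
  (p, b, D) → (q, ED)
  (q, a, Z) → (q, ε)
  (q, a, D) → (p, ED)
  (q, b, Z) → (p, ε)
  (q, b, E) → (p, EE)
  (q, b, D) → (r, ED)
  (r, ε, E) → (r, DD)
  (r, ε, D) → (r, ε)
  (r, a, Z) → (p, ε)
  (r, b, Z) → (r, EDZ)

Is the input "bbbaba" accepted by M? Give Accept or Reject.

(p, bbbaba, Z) ⊢ (p, bbaba, Z) ⊢ (p, baba, Z) ⊢ (p, aba, Z) ⊢ (q, ba, DZ) ⊢ (r, a, EDZ) ⊢ (r, a, DDDZ) ⊢ (r, a, DDZ) ⊢ (r, a, DZ) ⊢ (r, a, Z) ⊢ (p, ε, ε)
All input consumed and the stack is empty.

Accept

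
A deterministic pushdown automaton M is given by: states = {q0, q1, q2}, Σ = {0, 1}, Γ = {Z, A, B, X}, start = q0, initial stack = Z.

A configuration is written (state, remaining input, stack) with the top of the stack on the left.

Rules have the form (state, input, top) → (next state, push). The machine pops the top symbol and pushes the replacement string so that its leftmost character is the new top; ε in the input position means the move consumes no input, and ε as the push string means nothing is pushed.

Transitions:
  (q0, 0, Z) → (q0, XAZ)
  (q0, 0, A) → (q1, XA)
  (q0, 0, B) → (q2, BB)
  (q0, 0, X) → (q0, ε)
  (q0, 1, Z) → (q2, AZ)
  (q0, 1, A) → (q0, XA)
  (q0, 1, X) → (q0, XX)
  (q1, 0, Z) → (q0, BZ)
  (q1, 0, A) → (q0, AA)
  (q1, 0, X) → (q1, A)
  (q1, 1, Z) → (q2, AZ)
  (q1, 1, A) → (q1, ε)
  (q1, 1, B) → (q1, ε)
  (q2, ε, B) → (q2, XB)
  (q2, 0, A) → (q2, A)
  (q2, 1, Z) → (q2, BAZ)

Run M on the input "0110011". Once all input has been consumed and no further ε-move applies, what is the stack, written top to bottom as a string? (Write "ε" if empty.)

(q0, 0110011, Z)
  read 0, top Z: go to q0, push XAZ → (q0, 110011, XAZ)
  read 1, top X: go to q0, push XX → (q0, 10011, XXAZ)
  read 1, top X: go to q0, push XX → (q0, 0011, XXXAZ)
  read 0, top X: go to q0, push ε → (q0, 011, XXAZ)
  read 0, top X: go to q0, push ε → (q0, 11, XAZ)
  read 1, top X: go to q0, push XX → (q0, 1, XXAZ)
  read 1, top X: go to q0, push XX → (q0, ε, XXXAZ)
All input consumed in state q0 with stack XXXAZ.

XXXAZ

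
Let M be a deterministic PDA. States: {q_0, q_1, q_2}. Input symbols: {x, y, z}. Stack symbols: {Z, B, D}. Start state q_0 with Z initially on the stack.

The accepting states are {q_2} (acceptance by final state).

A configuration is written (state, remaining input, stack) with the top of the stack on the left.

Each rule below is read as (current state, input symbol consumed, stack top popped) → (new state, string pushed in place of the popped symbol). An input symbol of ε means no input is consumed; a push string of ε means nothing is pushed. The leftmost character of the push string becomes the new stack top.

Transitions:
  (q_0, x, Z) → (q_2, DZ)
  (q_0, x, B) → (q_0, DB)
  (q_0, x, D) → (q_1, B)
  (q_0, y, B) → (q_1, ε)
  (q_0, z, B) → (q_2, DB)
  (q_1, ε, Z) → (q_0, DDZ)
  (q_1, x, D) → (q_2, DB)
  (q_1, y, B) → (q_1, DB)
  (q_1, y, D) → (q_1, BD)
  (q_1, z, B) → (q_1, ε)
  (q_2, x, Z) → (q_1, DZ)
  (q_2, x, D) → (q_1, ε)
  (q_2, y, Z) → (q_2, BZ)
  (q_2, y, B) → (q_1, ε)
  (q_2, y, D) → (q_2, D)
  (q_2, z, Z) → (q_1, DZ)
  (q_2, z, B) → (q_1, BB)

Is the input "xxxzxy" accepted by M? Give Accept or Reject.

Accept

(q_0, xxxzxy, Z)
  read x, top Z: go to q_2, push DZ → (q_2, xxzxy, DZ)
  read x, top D: go to q_1, push ε → (q_1, xzxy, Z)
  ε-move, top Z: go to q_0, push DDZ → (q_0, xzxy, DDZ)
  read x, top D: go to q_1, push B → (q_1, zxy, BDZ)
  read z, top B: go to q_1, push ε → (q_1, xy, DZ)
  read x, top D: go to q_2, push DB → (q_2, y, DBZ)
  read y, top D: go to q_2, push D → (q_2, ε, DBZ)
All input consumed; state q_2 ∈ F.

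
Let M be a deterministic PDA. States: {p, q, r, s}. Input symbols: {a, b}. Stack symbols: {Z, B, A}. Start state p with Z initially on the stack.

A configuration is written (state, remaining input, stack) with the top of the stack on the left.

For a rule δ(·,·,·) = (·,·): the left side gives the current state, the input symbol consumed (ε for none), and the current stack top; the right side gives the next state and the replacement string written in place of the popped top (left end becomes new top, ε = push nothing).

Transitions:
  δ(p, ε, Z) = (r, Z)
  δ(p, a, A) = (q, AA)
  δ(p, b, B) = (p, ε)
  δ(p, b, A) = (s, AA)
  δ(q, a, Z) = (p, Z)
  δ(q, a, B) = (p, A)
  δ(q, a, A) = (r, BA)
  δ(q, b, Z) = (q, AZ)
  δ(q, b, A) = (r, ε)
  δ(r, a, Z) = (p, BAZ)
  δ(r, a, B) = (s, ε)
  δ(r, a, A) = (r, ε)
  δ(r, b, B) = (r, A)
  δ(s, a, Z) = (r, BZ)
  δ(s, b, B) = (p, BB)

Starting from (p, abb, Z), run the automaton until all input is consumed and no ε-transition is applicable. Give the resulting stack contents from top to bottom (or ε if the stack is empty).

AAZ

(p, abb, Z)
  ε-move, top Z: go to r, push Z → (r, abb, Z)
  read a, top Z: go to p, push BAZ → (p, bb, BAZ)
  read b, top B: go to p, push ε → (p, b, AZ)
  read b, top A: go to s, push AA → (s, ε, AAZ)
All input consumed in state s with stack AAZ.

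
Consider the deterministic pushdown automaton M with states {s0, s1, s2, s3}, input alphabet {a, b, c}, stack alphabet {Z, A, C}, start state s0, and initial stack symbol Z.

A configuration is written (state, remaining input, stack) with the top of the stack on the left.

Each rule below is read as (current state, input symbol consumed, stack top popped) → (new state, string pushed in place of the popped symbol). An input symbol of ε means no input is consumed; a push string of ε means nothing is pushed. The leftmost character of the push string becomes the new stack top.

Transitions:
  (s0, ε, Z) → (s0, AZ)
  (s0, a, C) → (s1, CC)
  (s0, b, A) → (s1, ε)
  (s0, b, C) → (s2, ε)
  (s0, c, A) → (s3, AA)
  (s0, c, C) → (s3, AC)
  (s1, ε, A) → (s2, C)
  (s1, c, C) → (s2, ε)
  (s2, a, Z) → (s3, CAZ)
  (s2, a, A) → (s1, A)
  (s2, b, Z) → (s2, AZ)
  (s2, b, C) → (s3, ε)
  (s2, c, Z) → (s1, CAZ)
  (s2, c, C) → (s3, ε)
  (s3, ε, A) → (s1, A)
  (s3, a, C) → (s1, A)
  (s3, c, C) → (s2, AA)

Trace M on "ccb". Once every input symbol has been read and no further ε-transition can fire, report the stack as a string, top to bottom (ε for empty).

Z

(s0, ccb, Z)
  ε-move, top Z: go to s0, push AZ → (s0, ccb, AZ)
  read c, top A: go to s3, push AA → (s3, cb, AAZ)
  ε-move, top A: go to s1, push A → (s1, cb, AAZ)
  ε-move, top A: go to s2, push C → (s2, cb, CAZ)
  read c, top C: go to s3, push ε → (s3, b, AZ)
  ε-move, top A: go to s1, push A → (s1, b, AZ)
  ε-move, top A: go to s2, push C → (s2, b, CZ)
  read b, top C: go to s3, push ε → (s3, ε, Z)
All input consumed in state s3 with stack Z.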